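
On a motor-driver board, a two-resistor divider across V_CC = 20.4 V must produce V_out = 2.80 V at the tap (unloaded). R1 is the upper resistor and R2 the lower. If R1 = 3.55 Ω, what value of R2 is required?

The divider ratio is R2/(R1+R2) = 2.80/20.4 = 0.1373.
R2 = R1 · 0.1373/(1 − 0.1373) = 0.5648 Ω.

R2 ≈ 0.565 Ω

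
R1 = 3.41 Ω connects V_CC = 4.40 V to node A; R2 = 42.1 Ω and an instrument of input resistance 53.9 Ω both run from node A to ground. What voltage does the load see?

V_out ≈ 3.85 V

The load sits in parallel with R2, giving an effective lower resistance R2' = R2·R_L/(R2+R_L) = 23.64 Ω.
Then V_out = V_CC · R2'/(R1 + R2') = 4.40 × 23.64/27.05 = 3.845 V.
(Unloaded it would be 4.07 V; the load pulls it down.)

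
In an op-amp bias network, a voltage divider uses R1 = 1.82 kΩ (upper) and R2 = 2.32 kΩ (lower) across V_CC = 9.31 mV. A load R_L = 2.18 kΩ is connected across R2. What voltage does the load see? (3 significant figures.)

The load sits in parallel with R2, giving an effective lower resistance R2' = R2·R_L/(R2+R_L) = 1.124 kΩ.
Voltage divider with the loaded lower leg: V_out = 9.31 × 1.124/(1.82 + 1.124) = 9.31 × 0.3818 = 3.554 mV.
(Unloaded it would be 5.22 mV; the load pulls it down.)

V_out ≈ 3.55 mV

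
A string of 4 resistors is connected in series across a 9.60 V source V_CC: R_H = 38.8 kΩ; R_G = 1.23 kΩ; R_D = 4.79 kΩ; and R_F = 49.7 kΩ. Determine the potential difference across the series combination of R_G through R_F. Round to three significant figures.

V ≈ 5.66 V

ΣR = 38.8 + 1.23 + 4.79 + 49.7 = 94.52 kΩ.
R_{R_G..R_F} = 1.23 + 4.79 + 49.7 = 55.72 kΩ.
V = V_CC · R/ΣR = 9.60 × 0.5895 = 5.659 V.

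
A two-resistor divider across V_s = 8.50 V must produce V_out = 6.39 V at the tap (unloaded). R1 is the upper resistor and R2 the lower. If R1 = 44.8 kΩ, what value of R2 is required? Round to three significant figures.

R2 ≈ 136 kΩ

Required fraction k = V_out/V_s = 0.7518.
R2 = R1 · 0.7518/(1 − 0.7518) = 135.7 kΩ.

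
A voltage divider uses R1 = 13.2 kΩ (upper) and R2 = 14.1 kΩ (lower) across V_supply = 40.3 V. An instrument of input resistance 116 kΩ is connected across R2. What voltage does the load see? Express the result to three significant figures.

R2 ‖ R_L = (14.1 × 116)/(14.1 + 116) = 12.57 kΩ.
Voltage divider with the loaded lower leg: V_out = 40.3 × 12.57/(13.2 + 12.57) = 40.3 × 0.4878 = 19.66 V.
(Unloaded it would be 20.8 V; the load pulls it down.)

V_out ≈ 19.7 V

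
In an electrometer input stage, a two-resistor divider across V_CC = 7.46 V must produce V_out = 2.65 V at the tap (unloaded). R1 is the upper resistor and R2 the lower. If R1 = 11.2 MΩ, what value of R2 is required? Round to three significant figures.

R2 ≈ 6.17 MΩ

V_out/V_CC = R2/(R1+R2) = 0.3552.
Rearranging, R2 = R1·k/(1−k) = 11.2 × 0.5509 = 6.170 MΩ.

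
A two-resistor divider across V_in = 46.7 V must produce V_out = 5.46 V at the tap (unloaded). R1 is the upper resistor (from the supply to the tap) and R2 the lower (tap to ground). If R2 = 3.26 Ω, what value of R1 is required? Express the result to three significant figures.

Required fraction k = V_out/V_in = 0.1169.
Rearranging, R1 = R2·(1−k)/k = 3.26 × 7.553 = 24.62 Ω.

R1 ≈ 24.6 Ω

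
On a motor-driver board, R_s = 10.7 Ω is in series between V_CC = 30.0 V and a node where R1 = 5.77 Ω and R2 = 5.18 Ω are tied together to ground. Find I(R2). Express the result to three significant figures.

Parallel bank: R_p = 1/(1/5.77 + 1/5.18) = 2.730 Ω.
V_A = 30.0 × 2.730/13.43 = 6.097 V.
I(R2) = V_A / R2 = 6.097/5.18 = 1.177 A.

I ≈ 1.18 A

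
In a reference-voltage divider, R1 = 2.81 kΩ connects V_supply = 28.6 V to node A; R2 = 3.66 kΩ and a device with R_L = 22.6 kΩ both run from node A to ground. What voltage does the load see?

V_out ≈ 15.1 V

R2 ‖ R_L = (3.66 × 22.6)/(3.66 + 22.6) = 3.150 kΩ.
Then V_out = V_supply · R2'/(R1 + R2') = 28.6 × 3.150/5.960 = 15.12 V.
(Unloaded it would be 16.2 V; the load pulls it down.)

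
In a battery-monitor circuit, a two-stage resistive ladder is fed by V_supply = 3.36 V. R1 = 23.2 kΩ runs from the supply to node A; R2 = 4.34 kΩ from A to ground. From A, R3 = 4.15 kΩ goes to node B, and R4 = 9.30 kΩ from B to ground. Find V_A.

V_A ≈ 0.416 V

Looking into the second stage from A: R3 + R4 = 13.45 kΩ appears in parallel with R2.
R2 ‖ (R3+R4) = 3.281 kΩ.
V_A = 3.36 × 3.281/(23.2 + 3.281) = 0.4163 V.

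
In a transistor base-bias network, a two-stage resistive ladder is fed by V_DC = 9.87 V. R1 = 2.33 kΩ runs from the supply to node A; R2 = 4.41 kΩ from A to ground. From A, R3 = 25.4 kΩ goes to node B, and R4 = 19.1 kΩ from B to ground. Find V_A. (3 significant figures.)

V_A ≈ 6.24 V

Looking into the second stage from A: R3 + R4 = 44.50 kΩ appears in parallel with R2.
R2 ‖ (R3+R4) = 4.012 kΩ.
First divider: V_A = V_DC · 4.012/(2.33 + 4.012) = 6.244 V.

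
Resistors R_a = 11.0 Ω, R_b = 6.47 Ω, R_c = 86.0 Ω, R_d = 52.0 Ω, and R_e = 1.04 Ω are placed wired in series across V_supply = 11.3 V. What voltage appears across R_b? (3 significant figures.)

V ≈ 0.467 V

Series total: ΣR = 11.0 + 6.47 + 86.0 + 52.0 + 1.04 = 156.5 Ω.
V = V_supply · R/ΣR = 11.3 × 0.04134 = 0.4671 V.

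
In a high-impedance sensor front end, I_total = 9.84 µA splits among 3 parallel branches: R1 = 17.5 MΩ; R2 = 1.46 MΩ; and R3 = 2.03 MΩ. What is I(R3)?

I ≈ 3.93 µA

Total conductance ΣG = 1/17.5 + 1/1.46 + 1/2.03 = 1.235 (units of 1/MΩ).
Current divider: I(R3) = I_total · G_k/ΣG = 9.84 × (0.4926/1.235) = 9.84 × 0.3990 = 3.926 µA.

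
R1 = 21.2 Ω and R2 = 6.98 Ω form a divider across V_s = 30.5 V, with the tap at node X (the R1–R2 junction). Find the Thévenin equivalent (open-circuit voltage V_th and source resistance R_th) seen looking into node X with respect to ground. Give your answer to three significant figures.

V_th ≈ 7.55 V, R_th ≈ 5.25 Ω

V_th is the unloaded tap voltage: V_s · R2/(R1+R2) = 30.5 × 0.2477 = 7.555 V.
With V_s suppressed (replaced by a short), R_th = R1 ‖ R2 = (21.20 × 6.98)/(21.20 + 6.98) = 5.251 Ω.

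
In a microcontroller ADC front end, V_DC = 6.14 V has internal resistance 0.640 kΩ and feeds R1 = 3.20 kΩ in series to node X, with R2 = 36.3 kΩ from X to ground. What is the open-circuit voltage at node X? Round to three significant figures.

R1' = 0.640 + 3.20 = 3.840 kΩ (source resistance + R1).
With X open, the divider is unloaded: V_th = 6.14 × 36.3/40.14 = 5.553 V.

V_th ≈ 5.55 V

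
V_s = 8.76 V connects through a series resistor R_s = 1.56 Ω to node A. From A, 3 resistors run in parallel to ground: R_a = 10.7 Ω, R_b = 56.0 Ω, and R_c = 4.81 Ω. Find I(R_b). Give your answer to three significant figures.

I ≈ 0.104 A

Equivalent of the parallel group: R_p = 3.133 Ω.
Node voltage V_A = V_s · R_p/(R_s + R_p) = 8.76 × 0.6676 = 5.848 V.
I(R_b) = V_A / R_b = 5.848/56.0 = 0.1044 A.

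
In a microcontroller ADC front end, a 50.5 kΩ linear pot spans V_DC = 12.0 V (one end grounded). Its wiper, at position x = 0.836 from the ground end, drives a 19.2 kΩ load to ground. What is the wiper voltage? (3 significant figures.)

V_out ≈ 7.37 V

Split the track: R_lower = x·R_p = 42.22 kΩ, R_upper = (1−x)·R_p = 8.282 kΩ.
(x·R_p) ‖ R_L = 13.20 kΩ.
V_out = 12.0 × 13.20/(8.282 + 13.20) = 7.373 V.
(Unloaded: V_out = x·V_DC = 10.0 V.)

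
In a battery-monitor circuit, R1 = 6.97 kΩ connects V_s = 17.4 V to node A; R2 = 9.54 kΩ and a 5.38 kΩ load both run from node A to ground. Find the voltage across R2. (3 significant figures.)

First combine the lower leg with the load: R2 ‖ R_L = 3.440 kΩ.
Then V_out = V_s · R2'/(R1 + R2') = 17.4 × 3.440/10.41 = 5.750 V.

V_out ≈ 5.75 V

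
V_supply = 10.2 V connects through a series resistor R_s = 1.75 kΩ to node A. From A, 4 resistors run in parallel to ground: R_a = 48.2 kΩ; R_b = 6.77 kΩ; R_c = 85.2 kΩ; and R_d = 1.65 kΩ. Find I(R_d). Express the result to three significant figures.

Combine the parallel branches: R_p = (1/48.2 + 1/6.77 + 1/85.2 + 1/1.65)⁻¹ = 1.272 kΩ.
Node voltage V_A = V_supply · R_p/(R_s + R_p) = 10.2 × 0.4209 = 4.293 V.
I(R_d) = V_A / R_d = 4.293/1.65 = 2.602 mA.

I ≈ 2.60 mA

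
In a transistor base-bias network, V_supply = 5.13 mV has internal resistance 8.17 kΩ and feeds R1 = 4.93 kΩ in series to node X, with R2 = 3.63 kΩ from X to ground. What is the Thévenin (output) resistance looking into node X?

R1' = 8.17 + 4.93 = 13.10 kΩ (source resistance + R1).
Looking into X with the source shorted: R_th = R1'·R2/(R1'+R2) = 13.10 × 3.63/16.73 = 2.842 kΩ.

R_th ≈ 2.84 kΩ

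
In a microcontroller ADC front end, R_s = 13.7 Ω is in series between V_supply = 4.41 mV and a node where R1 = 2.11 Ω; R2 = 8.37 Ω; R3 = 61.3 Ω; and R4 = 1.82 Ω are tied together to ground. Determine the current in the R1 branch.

I ≈ 0.124 mA

Parallel bank: R_p = 1/(1/2.11 + 1/8.37 + 1/61.3 + 1/1.82) = 0.8627 Ω.
V_A = 4.41 × 0.8627/14.56 = 0.2612 mV.
Branch current I = V_A/R1 = 0.2612/2.11 = 0.1238 mA.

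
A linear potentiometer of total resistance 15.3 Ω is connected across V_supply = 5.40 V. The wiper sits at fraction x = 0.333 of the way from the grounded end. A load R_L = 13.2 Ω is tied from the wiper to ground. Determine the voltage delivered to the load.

V_out ≈ 1.43 V

The pot divides into 10.21 Ω above the wiper and 5.095 Ω below.
R_L loads the lower segment: effective lower R = 3.676 Ω.
Then V_out = V_supply · 3.676/(10.21 + 3.676) = 1.430 V.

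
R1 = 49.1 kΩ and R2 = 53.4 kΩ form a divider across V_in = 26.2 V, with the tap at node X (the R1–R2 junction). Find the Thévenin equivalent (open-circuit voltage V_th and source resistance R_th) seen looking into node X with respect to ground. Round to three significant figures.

Open-circuit (no load on X): V_th = V_in · R2/(R1 + R2) = 26.2 × 53.4/(49.10 + 53.4) = 13.65 V.
With V_in suppressed (replaced by a short), R_th = R1 ‖ R2 = (49.10 × 53.4)/(49.10 + 53.4) = 25.58 kΩ.

V_th ≈ 13.6 V, R_th ≈ 25.6 kΩ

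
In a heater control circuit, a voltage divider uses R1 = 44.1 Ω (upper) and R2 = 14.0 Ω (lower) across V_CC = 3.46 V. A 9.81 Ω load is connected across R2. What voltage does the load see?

V_out ≈ 0.400 V

First combine the lower leg with the load: R2 ‖ R_L = 5.768 Ω.
Then V_out = V_CC · R2'/(R1 + R2') = 3.46 × 5.768/49.87 = 0.4002 V.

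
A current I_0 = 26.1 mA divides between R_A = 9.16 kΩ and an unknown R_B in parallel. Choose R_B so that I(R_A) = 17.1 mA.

R_B ≈ 17.4 kΩ

Two-branch current divider: I_A = I_0 · R_B/(R_A + R_B).
With f = 0.6552, R_B = R_A · f/(1−f) = 9.16 × 1.900 = 17.40 kΩ.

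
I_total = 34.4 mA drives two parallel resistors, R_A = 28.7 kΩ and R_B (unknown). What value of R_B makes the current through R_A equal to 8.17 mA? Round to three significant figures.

R_B ≈ 8.94 kΩ

In a two-way split, I_A/I_total = R_B/(R_A + R_B).
With f = 0.2375, R_B = R_A · f/(1−f) = 28.7 × 0.3115 = 8.939 kΩ.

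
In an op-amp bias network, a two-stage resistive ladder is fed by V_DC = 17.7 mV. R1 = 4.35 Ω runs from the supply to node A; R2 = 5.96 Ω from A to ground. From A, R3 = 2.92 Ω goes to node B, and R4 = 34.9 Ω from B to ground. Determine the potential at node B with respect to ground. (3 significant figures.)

Node A sees R2 in parallel with the series input of stage 2, R3 + R4 = 37.82 Ω.
Effective lower resistance at A: R2 ‖ 37.82 = 5.149 Ω.
V_A = 17.7 × 5.149/(4.35 + 5.149) = 9.594 mV.
Then the unloaded second divider: V_B = V_A × R4/(R3+R4) = 9.594 × 0.9228 = 8.853 mV.

V_B ≈ 8.85 mV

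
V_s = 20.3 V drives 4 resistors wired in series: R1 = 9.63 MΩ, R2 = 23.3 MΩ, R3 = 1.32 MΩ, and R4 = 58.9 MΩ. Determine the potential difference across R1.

Total series resistance ΣR = 9.63 + 23.3 + 1.32 + 58.9 = 93.15 MΩ.
Voltage divider: V = V_s · (9.630 / 93.15) = 20.3 × 0.1034 = 2.099 V.

V ≈ 2.10 V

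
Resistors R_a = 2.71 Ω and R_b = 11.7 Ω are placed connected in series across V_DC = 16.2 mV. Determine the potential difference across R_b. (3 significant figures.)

Series total: ΣR = 2.71 + 11.7 = 14.41 Ω.
Voltage divider: V = V_DC · (11.70 / 14.41) = 16.2 × 0.8119 = 13.15 mV.

V ≈ 13.2 mV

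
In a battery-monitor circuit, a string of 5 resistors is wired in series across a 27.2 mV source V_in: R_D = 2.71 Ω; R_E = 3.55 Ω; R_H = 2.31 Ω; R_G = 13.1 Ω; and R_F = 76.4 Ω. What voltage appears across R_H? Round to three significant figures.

V ≈ 0.641 mV

Total series resistance ΣR = 2.71 + 3.55 + 2.31 + 13.1 + 76.4 = 98.07 Ω.
Voltage divider: V = V_in · (2.310 / 98.07) = 27.2 × 0.02355 = 0.6407 mV.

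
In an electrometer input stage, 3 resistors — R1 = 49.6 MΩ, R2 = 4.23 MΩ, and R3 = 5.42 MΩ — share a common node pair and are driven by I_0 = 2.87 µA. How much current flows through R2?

ΣG = 1/49.6 + 1/4.23 + 1/5.42 = 0.4411.
Current divider: I(R2) = I_0 · G_k/ΣG = 2.87 × (0.2364/0.4411) = 2.87 × 0.5360 = 1.538 µA.

I ≈ 1.54 µA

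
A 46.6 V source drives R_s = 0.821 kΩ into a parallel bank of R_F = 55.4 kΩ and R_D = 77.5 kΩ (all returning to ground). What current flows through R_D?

I ≈ 0.586 mA

Combine the parallel branches: R_p = (1/55.4 + 1/77.5)⁻¹ = 32.31 kΩ.
V_A = 46.6 × 32.31/33.13 = 45.45 V.
Branch current I = V_A/R_D = 45.45/77.5 = 0.5864 mA.
(Equivalently: I_total = 1.407 mA, then current-divider fraction G_k/ΣG = 0.4169.)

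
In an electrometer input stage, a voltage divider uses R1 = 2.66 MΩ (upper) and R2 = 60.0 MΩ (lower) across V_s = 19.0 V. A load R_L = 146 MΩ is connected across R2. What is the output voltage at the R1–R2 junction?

First combine the lower leg with the load: R2 ‖ R_L = 42.52 MΩ.
Then V_out = V_s · R2'/(R1 + R2') = 19.0 × 42.52/45.18 = 17.88 V.

V_out ≈ 17.9 V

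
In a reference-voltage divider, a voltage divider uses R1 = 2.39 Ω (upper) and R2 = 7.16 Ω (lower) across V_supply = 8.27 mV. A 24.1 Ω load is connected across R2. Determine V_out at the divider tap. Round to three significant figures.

R2 ‖ R_L = (7.16 × 24.1)/(7.16 + 24.1) = 5.520 Ω.
Then V_out = V_supply · R2'/(R1 + R2') = 8.27 × 5.520/7.910 = 5.771 mV.
(Unloaded it would be 6.20 mV; the load pulls it down.)

V_out ≈ 5.77 mV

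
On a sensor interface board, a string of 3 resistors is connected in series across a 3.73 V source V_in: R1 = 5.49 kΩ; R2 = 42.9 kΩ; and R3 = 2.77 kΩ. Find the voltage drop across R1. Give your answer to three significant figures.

V ≈ 0.400 V

Series total: ΣR = 5.49 + 42.9 + 2.77 = 51.16 kΩ.
By the voltage-divider rule, V = 3.73 × 5.490/51.16 = 0.4003 V.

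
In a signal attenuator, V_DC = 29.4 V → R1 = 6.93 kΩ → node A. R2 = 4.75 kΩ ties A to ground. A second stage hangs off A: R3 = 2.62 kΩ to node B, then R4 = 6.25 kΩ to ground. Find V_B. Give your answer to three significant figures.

The second stage (R3 + R4 = 8.870 kΩ) loads node A in parallel with R2.
R2 ‖ (R3+R4) = 3.093 kΩ.
So V_A = 29.4 × 0.3086 = 9.073 V.
Then the unloaded second divider: V_B = V_A × R4/(R3+R4) = 9.073 × 0.7046 = 6.393 V.

V_B ≈ 6.39 V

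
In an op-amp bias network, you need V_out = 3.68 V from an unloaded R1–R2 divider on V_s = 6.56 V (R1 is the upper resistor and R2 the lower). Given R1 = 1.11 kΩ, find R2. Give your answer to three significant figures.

R2 ≈ 1.42 kΩ

V_out/V_s = R2/(R1+R2) = 0.5610.
R2 = R1 · 0.5610/(1 − 0.5610) = 1.418 kΩ.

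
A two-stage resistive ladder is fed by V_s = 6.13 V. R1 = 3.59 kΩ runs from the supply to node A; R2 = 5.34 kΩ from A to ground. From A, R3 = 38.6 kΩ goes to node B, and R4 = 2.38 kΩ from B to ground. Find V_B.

V_B ≈ 0.202 V

Node A sees R2 in parallel with the series input of stage 2, R3 + R4 = 40.98 kΩ.
R2 ‖ (R3+R4) = 4.724 kΩ.
V_A = 6.13 × 4.724/(3.59 + 4.724) = 3.483 V.
V_B = V_A × 0.05808 = 0.2023 V.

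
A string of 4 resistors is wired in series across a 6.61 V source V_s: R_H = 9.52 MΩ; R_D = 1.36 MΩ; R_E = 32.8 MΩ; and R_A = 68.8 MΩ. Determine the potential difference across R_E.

Series total: ΣR = 9.52 + 1.36 + 32.8 + 68.8 = 112.5 MΩ.
V = V_s · R/ΣR = 6.61 × 0.2916 = 1.928 V.

V ≈ 1.93 V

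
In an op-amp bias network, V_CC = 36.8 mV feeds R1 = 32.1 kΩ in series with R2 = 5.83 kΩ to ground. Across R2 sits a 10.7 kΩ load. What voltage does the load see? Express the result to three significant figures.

The load sits in parallel with R2, giving an effective lower resistance R2' = R2·R_L/(R2+R_L) = 3.774 kΩ.
Voltage divider with the loaded lower leg: V_out = 36.8 × 3.774/(32.1 + 3.774) = 36.8 × 0.1052 = 3.871 mV.

V_out ≈ 3.87 mV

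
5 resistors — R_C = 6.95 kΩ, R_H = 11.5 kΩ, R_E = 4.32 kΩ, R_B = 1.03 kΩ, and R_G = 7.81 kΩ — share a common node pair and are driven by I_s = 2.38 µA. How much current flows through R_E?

I ≈ 0.353 µA

ΣG = 1/6.95 + 1/11.5 + 1/4.32 + 1/1.03 + 1/7.81 = 1.561.
R_E takes the fraction G_k/ΣG = 0.2315/1.561 = 0.1483, so I = 2.38 × 0.1483 = 0.3529 µA.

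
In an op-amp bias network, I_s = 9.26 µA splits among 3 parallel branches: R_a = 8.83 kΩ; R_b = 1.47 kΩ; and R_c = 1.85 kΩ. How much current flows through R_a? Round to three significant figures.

I ≈ 0.786 µA

ΣG = 1/8.83 + 1/1.47 + 1/1.85 = 1.334.
Current divider: I(R_a) = I_s · G_k/ΣG = 9.26 × (0.1133/1.334) = 9.26 × 0.08489 = 0.7861 µA.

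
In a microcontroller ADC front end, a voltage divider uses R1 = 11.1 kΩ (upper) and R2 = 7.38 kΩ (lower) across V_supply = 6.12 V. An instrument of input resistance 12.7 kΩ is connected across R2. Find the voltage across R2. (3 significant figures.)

V_out ≈ 1.81 V

First combine the lower leg with the load: R2 ‖ R_L = 4.668 kΩ.
Voltage divider with the loaded lower leg: V_out = 6.12 × 4.668/(11.1 + 4.668) = 6.12 × 0.2960 = 1.812 V.
(Unloaded it would be 2.44 V; the load pulls it down.)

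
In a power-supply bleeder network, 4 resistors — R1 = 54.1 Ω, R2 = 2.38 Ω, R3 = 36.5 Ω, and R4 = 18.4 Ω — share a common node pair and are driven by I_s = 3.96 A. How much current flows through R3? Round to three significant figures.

I ≈ 0.208 A

ΣG = 1/54.1 + 1/2.38 + 1/36.5 + 1/18.4 = 0.5204.
Current divider: I(R3) = I_s · G_k/ΣG = 3.96 × (0.02740/0.5204) = 3.96 × 0.05265 = 0.2085 A.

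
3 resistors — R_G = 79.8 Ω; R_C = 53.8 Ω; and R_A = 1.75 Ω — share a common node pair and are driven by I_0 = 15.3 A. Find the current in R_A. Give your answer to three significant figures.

I ≈ 14.5 A

Conductances: ΣG = 1/79.8 + 1/53.8 + 1/1.75 = 0.6025 (1/Ω).
R_A takes the fraction G_k/ΣG = 0.5714/0.6025 = 0.9484, so I = 15.3 × 0.9484 = 14.51 A.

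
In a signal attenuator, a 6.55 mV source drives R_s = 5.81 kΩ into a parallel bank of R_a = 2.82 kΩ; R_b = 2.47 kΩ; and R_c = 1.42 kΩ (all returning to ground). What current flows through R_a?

I ≈ 0.244 µA

Parallel bank: R_p = 1/(1/2.82 + 1/2.47 + 1/1.42) = 0.6832 kΩ.
V_A by voltage divider: V_A = 6.55 × 0.6832/(5.81 + 0.6832) = 0.6892 mV.
Branch current I = V_A/R_a = 0.6892/2.82 = 0.2444 µA.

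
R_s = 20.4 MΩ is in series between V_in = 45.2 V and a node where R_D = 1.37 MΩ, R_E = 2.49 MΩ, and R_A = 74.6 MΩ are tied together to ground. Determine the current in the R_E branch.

Equivalent of the parallel group: R_p = 0.8734 MΩ.
Node voltage V_A = V_in · R_p/(R_s + R_p) = 45.2 × 0.04106 = 1.856 V.
Branch current I = V_A/R_E = 1.856/2.49 = 0.7453 µA.

I ≈ 0.745 µA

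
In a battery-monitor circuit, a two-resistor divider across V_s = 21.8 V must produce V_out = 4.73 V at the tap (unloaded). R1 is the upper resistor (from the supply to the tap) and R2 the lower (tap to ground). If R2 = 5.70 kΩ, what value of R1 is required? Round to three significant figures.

Required fraction k = V_out/V_s = 0.2170.
R1 = R2·(1/k − 1) = 5.70 × 3.609 = 20.57 kΩ.

R1 ≈ 20.6 kΩ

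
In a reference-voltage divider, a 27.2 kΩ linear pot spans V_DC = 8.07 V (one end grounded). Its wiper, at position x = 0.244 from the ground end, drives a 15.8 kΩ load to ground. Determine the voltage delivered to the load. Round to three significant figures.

V_out ≈ 1.49 V

Split the track: R_lower = x·R_p = 6.637 kΩ, R_upper = (1−x)·R_p = 20.56 kΩ.
(x·R_p) ‖ R_L = 4.674 kΩ.
Loaded-divider output: V_out = 8.07 × 0.1852 = 1.494 V.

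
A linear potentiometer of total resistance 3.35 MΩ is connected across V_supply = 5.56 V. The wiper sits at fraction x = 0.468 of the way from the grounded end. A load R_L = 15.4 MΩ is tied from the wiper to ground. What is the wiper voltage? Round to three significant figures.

V_out ≈ 2.47 V

The pot divides into 1.782 MΩ above the wiper and 1.568 MΩ below.
R_L loads the lower segment: effective lower R = 1.423 MΩ.
V_out = 5.56 × 1.423/(1.782 + 1.423) = 2.468 V.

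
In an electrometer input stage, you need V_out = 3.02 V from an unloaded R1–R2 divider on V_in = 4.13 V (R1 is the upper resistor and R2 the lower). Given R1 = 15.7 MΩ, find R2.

The divider ratio is R2/(R1+R2) = 3.02/4.13 = 0.7312.
R2 = R1 · 0.7312/(1 − 0.7312) = 42.72 MΩ.

R2 ≈ 42.7 MΩ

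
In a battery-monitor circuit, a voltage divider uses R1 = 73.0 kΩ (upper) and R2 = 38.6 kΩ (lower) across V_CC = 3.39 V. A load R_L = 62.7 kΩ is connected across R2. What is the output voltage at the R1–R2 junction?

V_out ≈ 0.836 V

R2 ‖ R_L = (38.6 × 62.7)/(38.6 + 62.7) = 23.89 kΩ.
Voltage divider with the loaded lower leg: V_out = 3.39 × 23.89/(73.0 + 23.89) = 3.39 × 0.2466 = 0.8359 V.
(Unloaded it would be 1.17 V; the load pulls it down.)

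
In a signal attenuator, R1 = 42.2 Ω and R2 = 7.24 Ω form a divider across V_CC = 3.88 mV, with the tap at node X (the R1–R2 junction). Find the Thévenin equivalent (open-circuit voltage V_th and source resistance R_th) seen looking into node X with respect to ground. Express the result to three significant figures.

Open-circuit (no load on X): V_th = V_CC · R2/(R1 + R2) = 3.88 × 7.24/(42.20 + 7.24) = 0.5682 mV.
Zeroing V_CC shorts the top of R1 to ground, so R_th = R1 ‖ R2 = 6.180 Ω.

V_th ≈ 0.568 mV, R_th ≈ 6.18 Ω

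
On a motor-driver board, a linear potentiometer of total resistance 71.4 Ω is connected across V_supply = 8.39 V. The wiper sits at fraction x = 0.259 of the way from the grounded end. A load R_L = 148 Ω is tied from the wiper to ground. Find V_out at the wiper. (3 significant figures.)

The pot divides into 52.91 Ω above the wiper and 18.49 Ω below.
(x·R_p) ‖ R_L = 16.44 Ω.
V_out = 8.39 × 16.44/(52.91 + 16.44) = 1.989 V.

V_out ≈ 1.99 V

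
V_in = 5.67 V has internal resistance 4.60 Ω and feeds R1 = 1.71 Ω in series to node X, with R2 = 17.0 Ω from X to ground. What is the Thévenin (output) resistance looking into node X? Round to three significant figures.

R1' = 4.60 + 1.71 = 6.310 Ω (source resistance + R1).
Looking into X with the source shorted: R_th = R1'·R2/(R1'+R2) = 6.310 × 17.0/23.31 = 4.602 Ω.

R_th ≈ 4.60 Ω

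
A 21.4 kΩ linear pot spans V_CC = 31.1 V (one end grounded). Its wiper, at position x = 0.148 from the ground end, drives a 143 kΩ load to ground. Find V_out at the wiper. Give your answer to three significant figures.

V_out ≈ 4.52 V

Split the track: R_lower = x·R_p = 3.167 kΩ, R_upper = (1−x)·R_p = 18.23 kΩ.
(x·R_p) ‖ R_L = 3.099 kΩ.
Loaded-divider output: V_out = 31.1 × 0.1453 = 4.518 V.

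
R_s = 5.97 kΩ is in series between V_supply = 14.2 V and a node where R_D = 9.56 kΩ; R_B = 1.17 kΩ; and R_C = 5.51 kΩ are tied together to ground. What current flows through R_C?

Parallel bank: R_p = 1/(1/9.56 + 1/1.17 + 1/5.51) = 0.8766 kΩ.
Node voltage V_A = V_supply · R_p/(R_s + R_p) = 14.2 × 0.1280 = 1.818 V.
I(R_C) = V_A / R_C = 1.818/5.51 = 0.3300 mA.

I ≈ 0.330 mA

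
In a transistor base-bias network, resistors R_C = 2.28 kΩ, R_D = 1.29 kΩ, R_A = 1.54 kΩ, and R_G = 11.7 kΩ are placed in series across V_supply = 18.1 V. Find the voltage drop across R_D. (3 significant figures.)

V ≈ 1.39 V

ΣR = 2.28 + 1.29 + 1.54 + 11.7 = 16.81 kΩ.
By the voltage-divider rule, V = 18.1 × 1.290/16.81 = 1.389 V.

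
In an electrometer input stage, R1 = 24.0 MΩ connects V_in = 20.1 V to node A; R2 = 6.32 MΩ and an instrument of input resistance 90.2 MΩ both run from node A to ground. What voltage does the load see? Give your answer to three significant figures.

V_out ≈ 3.97 V

First combine the lower leg with the load: R2 ‖ R_L = 5.906 MΩ.
Then V_out = V_in · R2'/(R1 + R2') = 20.1 × 5.906/29.91 = 3.970 V.
(Unloaded it would be 4.19 V; the load pulls it down.)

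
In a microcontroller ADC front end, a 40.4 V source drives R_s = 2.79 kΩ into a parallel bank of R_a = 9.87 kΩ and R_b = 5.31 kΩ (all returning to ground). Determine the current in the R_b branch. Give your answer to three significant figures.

Parallel bank: R_p = 1/(1/9.87 + 1/5.31) = 3.453 kΩ.
V_A = 40.4 × 3.453/6.243 = 22.34 V.
I(R_b) = V_A / R_b = 22.34/5.31 = 4.208 mA.
(Equivalently: I_total = 6.472 mA, then current-divider fraction G_k/ΣG = 0.6502.)

I ≈ 4.21 mA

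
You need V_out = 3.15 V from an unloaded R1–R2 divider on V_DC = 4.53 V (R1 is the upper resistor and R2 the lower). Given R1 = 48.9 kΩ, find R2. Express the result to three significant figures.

Required fraction k = V_out/V_DC = 0.6954.
So R2 = R1 · V_out/(V_DC − V_out) = 48.9 × 3.15/(4.53 − 3.15) = 48.9 × 2.283 = 111.6 kΩ.

R2 ≈ 112 kΩ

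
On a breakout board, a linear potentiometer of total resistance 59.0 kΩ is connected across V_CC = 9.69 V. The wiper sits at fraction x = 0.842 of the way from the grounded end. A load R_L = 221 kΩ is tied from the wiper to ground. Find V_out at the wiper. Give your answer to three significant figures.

Lower segment x·R_p = 49.68 kΩ; upper segment (1−x)·R_p = 9.322 kΩ.
(x·R_p) ‖ R_L = 40.56 kΩ.
Then V_out = V_CC · 40.56/(9.322 + 40.56) = 7.879 V.

V_out ≈ 7.88 V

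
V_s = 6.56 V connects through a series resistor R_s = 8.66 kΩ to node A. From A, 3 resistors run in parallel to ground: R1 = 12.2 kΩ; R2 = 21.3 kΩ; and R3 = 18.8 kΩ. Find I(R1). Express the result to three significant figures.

Combine the parallel branches: R_p = (1/12.2 + 1/21.3 + 1/18.8)⁻¹ = 5.491 kΩ.
V_A = 6.56 × 5.491/14.15 = 2.546 V.
I(R1) = V_A / R1 = 2.546/12.2 = 0.2087 mA.
(Check via current divider: I_total = 0.4636 mA; share G_k/ΣG = 0.4501 → same result.)

I ≈ 0.209 mA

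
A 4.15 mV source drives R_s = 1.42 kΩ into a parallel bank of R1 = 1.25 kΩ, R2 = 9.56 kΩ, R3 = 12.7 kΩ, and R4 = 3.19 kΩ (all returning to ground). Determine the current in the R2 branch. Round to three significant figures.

I ≈ 0.153 µA

Parallel bank: R_p = 1/(1/1.25 + 1/9.56 + 1/12.7 + 1/3.19) = 0.7711 kΩ.
Node voltage V_A = V_in · R_p/(R_s + R_p) = 4.15 × 0.3519 = 1.461 mV.
Branch current I = V_A/R2 = 1.461/9.56 = 0.1528 µA.
(Check via current divider: I_total = 1.894 µA; share G_k/ΣG = 0.08066 → same result.)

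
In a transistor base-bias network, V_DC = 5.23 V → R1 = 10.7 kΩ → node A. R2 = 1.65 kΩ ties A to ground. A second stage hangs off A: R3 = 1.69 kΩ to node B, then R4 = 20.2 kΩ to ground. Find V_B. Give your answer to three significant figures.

V_B ≈ 0.605 V

The second stage (R3 + R4 = 21.89 kΩ) loads node A in parallel with R2.
R2 ‖ (R3+R4) = 1.534 kΩ.
V_A = 5.23 × 1.534/(10.7 + 1.534) = 0.6559 V.
Stage 2 is unloaded, so V_B = V_A · R4/(R3+R4) = 0.6559 × 20.2/21.89 = 0.6053 V.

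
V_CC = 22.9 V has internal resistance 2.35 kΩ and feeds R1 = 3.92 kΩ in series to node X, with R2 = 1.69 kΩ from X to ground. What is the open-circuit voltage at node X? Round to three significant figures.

V_th ≈ 4.86 V

R1' = 2.35 + 3.92 = 6.270 kΩ (source resistance + R1).
Open-circuit (no load on X): V_th = V_CC · R2/(R1' + R2) = 22.9 × 1.69/(6.270 + 1.69) = 4.862 V.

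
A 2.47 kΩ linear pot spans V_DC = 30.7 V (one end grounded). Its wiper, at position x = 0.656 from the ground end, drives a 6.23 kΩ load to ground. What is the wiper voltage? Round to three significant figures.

V_out ≈ 18.5 V

The pot divides into 0.8497 kΩ above the wiper and 1.620 kΩ below.
R_L loads the lower segment: effective lower R = 1.286 kΩ.
Then V_out = V_DC · 1.286/(0.8497 + 1.286) = 18.49 V.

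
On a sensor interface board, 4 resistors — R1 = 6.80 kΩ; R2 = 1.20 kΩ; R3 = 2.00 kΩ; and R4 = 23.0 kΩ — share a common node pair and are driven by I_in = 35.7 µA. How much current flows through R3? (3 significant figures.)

I ≈ 11.7 µA

ΣG = 1/6.80 + 1/1.20 + 1/2.00 + 1/23.0 = 1.524.
Current divider: I(R3) = I_in · G_k/ΣG = 35.7 × (0.5000/1.524) = 35.7 × 0.3281 = 11.71 µA.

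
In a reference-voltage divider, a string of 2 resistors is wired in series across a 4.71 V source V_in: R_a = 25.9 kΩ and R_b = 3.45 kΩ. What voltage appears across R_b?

Series total: ΣR = 25.9 + 3.45 = 29.35 kΩ.
By the voltage-divider rule, V = 4.71 × 3.450/29.35 = 0.5536 V.

V ≈ 0.554 V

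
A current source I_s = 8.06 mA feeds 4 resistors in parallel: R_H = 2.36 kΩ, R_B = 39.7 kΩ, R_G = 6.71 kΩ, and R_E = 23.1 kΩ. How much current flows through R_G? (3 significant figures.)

I ≈ 1.87 mA

Total conductance ΣG = 1/2.36 + 1/39.7 + 1/6.71 + 1/23.1 = 0.6412 (units of 1/kΩ).
R_G takes the fraction G_k/ΣG = 0.1490/0.6412 = 0.2324, so I = 8.06 × 0.2324 = 1.873 mA.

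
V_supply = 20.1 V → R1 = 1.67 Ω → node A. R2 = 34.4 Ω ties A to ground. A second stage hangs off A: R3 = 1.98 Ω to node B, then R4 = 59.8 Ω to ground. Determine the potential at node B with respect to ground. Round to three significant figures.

The second stage (R3 + R4 = 61.78 Ω) loads node A in parallel with R2.
Effective lower resistance at A: R2 ‖ 61.78 = 22.10 Ω.
V_A = 20.1 × 22.10/(1.67 + 22.10) = 18.69 V.
V_B = V_A × 0.9680 = 18.09 V.

V_B ≈ 18.1 V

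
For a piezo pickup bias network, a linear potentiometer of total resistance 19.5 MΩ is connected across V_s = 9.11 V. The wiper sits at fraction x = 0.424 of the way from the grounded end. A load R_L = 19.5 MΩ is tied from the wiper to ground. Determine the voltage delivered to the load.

V_out ≈ 3.10 V

Lower segment x·R_p = 8.268 MΩ; upper segment (1−x)·R_p = 11.23 MΩ.
R_L loads the lower segment: effective lower R = 5.806 MΩ.
Then V_out = V_s · 5.806/(11.23 + 5.806) = 3.104 V.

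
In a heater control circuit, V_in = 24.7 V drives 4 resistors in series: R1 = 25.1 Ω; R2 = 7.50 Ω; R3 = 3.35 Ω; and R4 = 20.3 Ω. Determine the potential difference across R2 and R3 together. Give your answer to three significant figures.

V ≈ 4.76 V

Series total: ΣR = 25.1 + 7.50 + 3.35 + 20.3 = 56.25 Ω.
R_{R2..R3} = 7.50 + 3.35 = 10.85 Ω.
By the voltage-divider rule, V = 24.7 × 10.85/56.25 = 4.764 V.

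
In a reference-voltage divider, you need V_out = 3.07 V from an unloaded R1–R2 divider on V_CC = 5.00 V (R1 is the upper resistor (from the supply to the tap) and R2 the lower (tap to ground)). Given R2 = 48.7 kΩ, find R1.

R1 ≈ 30.6 kΩ

The divider ratio is R2/(R1+R2) = 3.07/5.00 = 0.6140.
R1 = R2·(1/k − 1) = 48.7 × 0.6287 = 30.62 kΩ.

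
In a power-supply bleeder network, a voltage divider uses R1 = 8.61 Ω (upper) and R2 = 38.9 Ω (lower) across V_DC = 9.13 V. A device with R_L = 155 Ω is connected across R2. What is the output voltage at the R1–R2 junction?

V_out ≈ 7.15 V

R2 ‖ R_L = (38.9 × 155)/(38.9 + 155) = 31.10 Ω.
Voltage divider with the loaded lower leg: V_out = 9.13 × 31.10/(8.61 + 31.10) = 9.13 × 0.7832 = 7.150 V.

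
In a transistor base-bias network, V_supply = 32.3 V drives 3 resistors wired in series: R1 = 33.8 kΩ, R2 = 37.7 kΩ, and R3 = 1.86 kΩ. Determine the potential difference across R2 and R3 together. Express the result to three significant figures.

V ≈ 17.4 V

Series total: ΣR = 33.8 + 37.7 + 1.86 = 73.36 kΩ.
R_{R2..R3} = 37.7 + 1.86 = 39.56 kΩ.
By the voltage-divider rule, V = 32.3 × 39.56/73.36 = 17.42 V.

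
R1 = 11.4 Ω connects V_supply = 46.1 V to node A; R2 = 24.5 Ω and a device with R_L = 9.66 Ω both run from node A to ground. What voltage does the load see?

V_out ≈ 17.4 V

First combine the lower leg with the load: R2 ‖ R_L = 6.928 Ω.
Now apply the divider: V_out = 46.1 × 0.3780 = 17.43 V.
(Unloaded it would be 31.5 V; the load pulls it down.)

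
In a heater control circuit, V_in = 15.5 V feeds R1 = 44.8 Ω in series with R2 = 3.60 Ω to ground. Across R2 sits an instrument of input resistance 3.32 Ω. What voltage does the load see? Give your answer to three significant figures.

V_out ≈ 0.575 V

R2 ‖ R_L = (3.60 × 3.32)/(3.60 + 3.32) = 1.727 Ω.
Voltage divider with the loaded lower leg: V_out = 15.5 × 1.727/(44.8 + 1.727) = 15.5 × 0.03712 = 0.5754 V.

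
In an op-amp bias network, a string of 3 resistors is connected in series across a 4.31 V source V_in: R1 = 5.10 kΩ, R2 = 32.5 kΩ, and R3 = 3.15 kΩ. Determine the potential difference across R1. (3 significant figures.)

V ≈ 0.539 V

Series total: ΣR = 5.10 + 32.5 + 3.15 = 40.75 kΩ.
V = V_in · R/ΣR = 4.31 × 0.1252 = 0.5394 V.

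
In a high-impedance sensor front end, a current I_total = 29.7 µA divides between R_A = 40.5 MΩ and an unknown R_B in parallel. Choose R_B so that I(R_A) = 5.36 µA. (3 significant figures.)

R_B ≈ 8.92 MΩ

Two-branch current divider: I_A = I_total · R_B/(R_A + R_B).
With f = 0.1805, R_B = R_A · f/(1−f) = 40.5 × 0.2202 = 8.919 MΩ.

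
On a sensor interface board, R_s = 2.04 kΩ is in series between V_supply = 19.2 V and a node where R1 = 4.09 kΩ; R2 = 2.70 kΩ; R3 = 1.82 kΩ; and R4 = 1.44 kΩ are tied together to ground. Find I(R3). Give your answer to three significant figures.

I ≈ 2.20 mA

Parallel bank: R_p = 1/(1/4.09 + 1/2.70 + 1/1.82 + 1/1.44) = 0.5380 kΩ.
V_A by voltage divider: V_A = 19.2 × 0.5380/(2.04 + 0.5380) = 4.007 V.
I(R3) = V_A / R3 = 4.007/1.82 = 2.202 mA.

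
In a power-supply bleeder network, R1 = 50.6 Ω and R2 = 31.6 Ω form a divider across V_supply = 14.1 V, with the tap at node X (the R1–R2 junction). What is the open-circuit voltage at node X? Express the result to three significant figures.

V_th ≈ 5.42 V

With X open, the divider is unloaded: V_th = 14.1 × 31.6/82.20 = 5.420 V.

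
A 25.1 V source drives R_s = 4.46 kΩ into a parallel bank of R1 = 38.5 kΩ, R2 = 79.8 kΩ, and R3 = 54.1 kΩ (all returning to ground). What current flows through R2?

Parallel bank: R_p = 1/(1/38.5 + 1/79.8 + 1/54.1) = 17.55 kΩ.
Node voltage V_A = V_CC · R_p/(R_s + R_p) = 25.1 × 0.7973 = 20.01 V.
Branch current I = V_A/R2 = 20.01/79.8 = 0.2508 mA.

I ≈ 0.251 mA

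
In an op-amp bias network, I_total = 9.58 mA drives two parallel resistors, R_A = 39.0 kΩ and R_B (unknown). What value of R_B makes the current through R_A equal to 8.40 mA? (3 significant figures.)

In a two-way split, I_A/I_total = R_B/(R_A + R_B).
8.40/9.58 = R_B/(R_A + R_B) → R_B = R_A · (0.8768)/(1 − 0.8768) = 39.0 × 7.119 = 277.6 kΩ.

R_B ≈ 278 kΩ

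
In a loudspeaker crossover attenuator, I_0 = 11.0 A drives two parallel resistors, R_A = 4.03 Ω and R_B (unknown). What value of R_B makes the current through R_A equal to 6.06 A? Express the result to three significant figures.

In a two-way split, I_A/I_0 = R_B/(R_A + R_B).
6.06/11.0 = R_B/(R_A + R_B) → R_B = R_A · (0.5509)/(1 − 0.5509) = 4.03 × 1.227 = 4.944 Ω.

R_B ≈ 4.94 Ω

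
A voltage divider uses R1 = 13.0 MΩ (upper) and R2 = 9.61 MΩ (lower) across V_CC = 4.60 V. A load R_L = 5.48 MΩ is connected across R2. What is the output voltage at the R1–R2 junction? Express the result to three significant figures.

First combine the lower leg with the load: R2 ‖ R_L = 3.490 MΩ.
Now apply the divider: V_out = 4.60 × 0.2116 = 0.9735 V.

V_out ≈ 0.974 V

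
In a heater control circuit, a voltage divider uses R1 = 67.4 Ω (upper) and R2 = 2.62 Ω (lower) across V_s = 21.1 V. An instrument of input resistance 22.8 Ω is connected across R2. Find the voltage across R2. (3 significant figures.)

The load sits in parallel with R2, giving an effective lower resistance R2' = R2·R_L/(R2+R_L) = 2.350 Ω.
Voltage divider with the loaded lower leg: V_out = 21.1 × 2.350/(67.4 + 2.350) = 21.1 × 0.03369 = 0.7109 V.

V_out ≈ 0.711 V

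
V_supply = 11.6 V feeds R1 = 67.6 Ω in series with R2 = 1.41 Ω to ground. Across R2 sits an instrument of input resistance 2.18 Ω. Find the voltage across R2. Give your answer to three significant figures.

V_out ≈ 0.145 V

The load sits in parallel with R2, giving an effective lower resistance R2' = R2·R_L/(R2+R_L) = 0.8562 Ω.
Voltage divider with the loaded lower leg: V_out = 11.6 × 0.8562/(67.6 + 0.8562) = 11.6 × 0.01251 = 0.1451 V.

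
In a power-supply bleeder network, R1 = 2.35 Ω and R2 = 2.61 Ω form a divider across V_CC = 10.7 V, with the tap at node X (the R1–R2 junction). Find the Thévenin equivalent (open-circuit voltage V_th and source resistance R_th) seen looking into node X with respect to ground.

With X open, the divider is unloaded: V_th = 10.7 × 2.61/4.960 = 5.630 V.
With V_CC suppressed (replaced by a short), R_th = R1 ‖ R2 = (2.350 × 2.61)/(2.350 + 2.61) = 1.237 Ω.

V_th ≈ 5.63 V, R_th ≈ 1.24 Ω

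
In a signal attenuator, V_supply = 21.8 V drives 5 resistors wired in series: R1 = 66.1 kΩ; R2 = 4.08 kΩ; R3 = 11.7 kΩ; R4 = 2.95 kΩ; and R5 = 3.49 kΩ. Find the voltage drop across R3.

Total series resistance ΣR = 66.1 + 4.08 + 11.7 + 2.95 + 3.49 = 88.32 kΩ.
By the voltage-divider rule, V = 21.8 × 11.70/88.32 = 2.888 V.

V ≈ 2.89 V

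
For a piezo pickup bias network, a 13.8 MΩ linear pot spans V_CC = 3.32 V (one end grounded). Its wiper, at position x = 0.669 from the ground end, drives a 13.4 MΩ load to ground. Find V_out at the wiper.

Split the track: R_lower = x·R_p = 9.232 MΩ, R_upper = (1−x)·R_p = 4.568 MΩ.
Lower segment in parallel with the load: 9.232 ‖ 13.4 = 5.466 MΩ.
V_out = 3.32 × 5.466/(4.568 + 5.466) = 1.809 V.
(Unloaded: V_out = x·V_CC = 2.22 V.)

V_out ≈ 1.81 V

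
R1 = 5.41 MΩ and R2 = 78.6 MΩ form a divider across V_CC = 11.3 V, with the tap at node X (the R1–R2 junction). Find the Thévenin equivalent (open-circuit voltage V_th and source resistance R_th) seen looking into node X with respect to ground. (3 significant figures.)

V_th ≈ 10.6 V, R_th ≈ 5.06 MΩ

Open-circuit (no load on X): V_th = V_CC · R2/(R1 + R2) = 11.3 × 78.6/(5.410 + 78.6) = 10.57 V.
Zeroing V_CC shorts the top of R1 to ground, so R_th = R1 ‖ R2 = 5.062 MΩ.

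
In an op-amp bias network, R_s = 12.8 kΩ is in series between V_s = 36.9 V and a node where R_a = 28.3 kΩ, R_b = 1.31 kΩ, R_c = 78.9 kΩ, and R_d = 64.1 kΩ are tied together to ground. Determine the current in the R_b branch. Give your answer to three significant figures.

Equivalent of the parallel group: R_p = 1.209 kΩ.
V_A by voltage divider: V_A = 36.9 × 1.209/(12.8 + 1.209) = 3.185 V.
I(R_b) = V_A / R_b = 3.185/1.31 = 2.431 mA.

I ≈ 2.43 mA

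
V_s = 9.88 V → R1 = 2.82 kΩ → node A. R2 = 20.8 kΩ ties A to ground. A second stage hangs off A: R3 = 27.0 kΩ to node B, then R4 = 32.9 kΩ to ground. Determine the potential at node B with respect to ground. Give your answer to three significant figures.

Node A sees R2 in parallel with the series input of stage 2, R3 + R4 = 59.90 kΩ.
R2 ‖ (R3+R4) = 15.44 kΩ.
V_A = 9.88 × 15.44/(2.82 + 15.44) = 8.354 V.
V_B = V_A × 0.5492 = 4.588 V.

V_B ≈ 4.59 V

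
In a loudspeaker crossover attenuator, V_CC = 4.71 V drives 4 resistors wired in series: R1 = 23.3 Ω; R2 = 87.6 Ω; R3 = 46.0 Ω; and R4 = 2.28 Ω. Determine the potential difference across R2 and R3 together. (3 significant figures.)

V ≈ 3.95 V

Series total: ΣR = 23.3 + 87.6 + 46.0 + 2.28 = 159.2 Ω.
R_{R2..R3} = 87.6 + 46.0 = 133.6 Ω.
By the voltage-divider rule, V = 4.71 × 133.6/159.2 = 3.953 V.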